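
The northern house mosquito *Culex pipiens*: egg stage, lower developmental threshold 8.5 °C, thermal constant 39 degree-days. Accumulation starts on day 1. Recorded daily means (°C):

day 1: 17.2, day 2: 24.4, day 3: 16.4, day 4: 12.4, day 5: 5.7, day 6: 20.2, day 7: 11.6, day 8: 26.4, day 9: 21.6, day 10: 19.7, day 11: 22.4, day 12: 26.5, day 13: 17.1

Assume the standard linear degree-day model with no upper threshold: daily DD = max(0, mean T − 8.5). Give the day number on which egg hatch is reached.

Daily DD above 8.5 °C: 8.7, 15.9, 7.9, 3.9, 0.0, 11.7, 3.1, 17.9, 13.1, 11.2, 13.9, 18.0, 8.6.
Cumulative: 8.7, 24.6, 32.5, 36.4, 36.4, 48.1, 51.2, 69.1, 82.2, 93.4, 107.3, 125.3, 133.9.
The total first reaches 39 DD on day 6.

day 6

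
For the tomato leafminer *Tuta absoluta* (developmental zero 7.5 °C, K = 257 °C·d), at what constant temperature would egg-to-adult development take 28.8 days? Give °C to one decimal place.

16.4 °C

Required daily accumulation = 257 / 28.8 = 8.924 DD/day.
T = T_base + 8.924 = 7.5 + 8.924 = 16.424 ≈ 16.4 °C.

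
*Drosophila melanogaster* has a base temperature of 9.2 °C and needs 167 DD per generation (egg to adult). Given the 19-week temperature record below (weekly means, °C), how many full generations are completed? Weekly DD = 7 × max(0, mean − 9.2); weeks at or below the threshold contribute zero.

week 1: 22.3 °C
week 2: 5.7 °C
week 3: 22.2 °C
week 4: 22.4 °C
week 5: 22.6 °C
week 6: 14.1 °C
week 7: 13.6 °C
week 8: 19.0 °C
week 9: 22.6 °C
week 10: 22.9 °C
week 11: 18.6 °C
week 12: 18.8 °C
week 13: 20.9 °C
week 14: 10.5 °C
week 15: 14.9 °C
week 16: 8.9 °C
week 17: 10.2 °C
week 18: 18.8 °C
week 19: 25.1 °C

Weekly DD (7 × max(0, T̄ − 9.2)): 91.7, 0.0, 91.0, 92.4, 93.8, 34.3, 30.8, 68.6, 93.8, 95.9, 65.8, 67.2, 81.9, 9.1, 39.9, 0.0, 7.0, 67.2, 111.3.
Season total = 1141.7 DD.
Complete generations = ⌊1141.7 / 167⌋ = 6.

6 generations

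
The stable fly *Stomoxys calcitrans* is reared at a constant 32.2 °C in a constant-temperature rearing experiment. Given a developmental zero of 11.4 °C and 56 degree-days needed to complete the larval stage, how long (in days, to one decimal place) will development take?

2.7 days

Daily accumulation = 32.2 − 11.4 = 20.8 DD/day.
Duration = 56 / 20.8 = 2.692 ≈ 2.7 days.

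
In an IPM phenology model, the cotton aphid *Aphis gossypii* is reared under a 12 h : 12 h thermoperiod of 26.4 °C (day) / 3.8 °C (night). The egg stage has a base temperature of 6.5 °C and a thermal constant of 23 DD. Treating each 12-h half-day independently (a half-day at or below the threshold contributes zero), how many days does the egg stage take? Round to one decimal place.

2.3 days

Day half: max(0, 26.4 − 6.5) × 0.5 = 19.9 × 0.5 = 9.95 DD.
Night half: max(0, 3.8 − 6.5) × 0.5 = 0.0 × 0.5 = 0.00 DD.
Per 24 h: 9.95 DD/day.
Duration = 23 / 9.95 = 2.312 ≈ 2.3 days.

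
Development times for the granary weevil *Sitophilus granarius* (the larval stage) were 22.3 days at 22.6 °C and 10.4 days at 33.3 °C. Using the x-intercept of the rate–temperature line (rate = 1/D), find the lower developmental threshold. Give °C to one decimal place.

13.2 °C

Under the model K = D·(T − T_b), so D₁·(T₁ − T_b) = D₂·(T₂ − T_b).
22.3·(22.6 − T_b) = 10.4·(33.3 − T_b)
T_b = (22.3·22.6 − 10.4·33.3) / (22.3 − 10.4) = 157.66 / 11.9 = 13.249 °C ≈ 13.2 °C.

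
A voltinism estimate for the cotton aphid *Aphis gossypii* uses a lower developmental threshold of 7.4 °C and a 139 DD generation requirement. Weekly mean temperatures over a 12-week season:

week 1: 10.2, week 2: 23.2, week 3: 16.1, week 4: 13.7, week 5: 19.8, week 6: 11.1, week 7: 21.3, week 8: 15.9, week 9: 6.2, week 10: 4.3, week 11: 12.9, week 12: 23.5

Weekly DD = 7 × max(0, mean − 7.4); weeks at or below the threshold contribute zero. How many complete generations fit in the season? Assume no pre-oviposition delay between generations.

Weekly DD (7 × max(0, T̄ − 7.4)): 19.6, 110.6, 60.9, 44.1, 86.8, 25.9, 97.3, 59.5, 0.0, 0.0, 38.5, 112.7.
Season total = 655.9 DD.
Complete generations = ⌊655.9 / 139⌋ = 4.

4 generations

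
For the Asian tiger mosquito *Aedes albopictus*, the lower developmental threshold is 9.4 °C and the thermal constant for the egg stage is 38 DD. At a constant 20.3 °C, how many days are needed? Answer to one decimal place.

Daily accumulation = 20.3 − 9.4 = 10.9 DD/day.
Duration = 38 / 10.9 = 3.486 ≈ 3.5 days.

3.5 days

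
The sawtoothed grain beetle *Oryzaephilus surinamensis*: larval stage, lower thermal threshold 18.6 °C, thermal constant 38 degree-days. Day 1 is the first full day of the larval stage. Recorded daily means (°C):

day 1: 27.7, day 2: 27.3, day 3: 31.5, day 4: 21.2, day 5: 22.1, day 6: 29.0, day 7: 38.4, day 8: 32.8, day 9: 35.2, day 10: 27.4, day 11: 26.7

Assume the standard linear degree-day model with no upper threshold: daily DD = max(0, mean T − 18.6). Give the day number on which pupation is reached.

Daily DD above 18.6 °C: 9.1, 8.7, 12.9, 2.6, 3.5, 10.4, 19.8, 14.2, 16.6, 8.8, 8.1.
Cumulative: 9.1, 17.8, 30.7, 33.3, 36.8, 47.2, 67.0, 81.2, 97.8, 106.6, 114.7.
The total first reaches 38 DD on day 6.

day 6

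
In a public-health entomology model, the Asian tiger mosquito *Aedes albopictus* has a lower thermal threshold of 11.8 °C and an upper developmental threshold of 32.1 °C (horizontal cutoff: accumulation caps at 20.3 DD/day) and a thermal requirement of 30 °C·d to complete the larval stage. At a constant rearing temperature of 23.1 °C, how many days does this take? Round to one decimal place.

Daily accumulation = 23.1 − 11.8 = 11.3 DD/day.
Duration = 30 / 11.3 = 2.655 ≈ 2.7 days.

2.7 days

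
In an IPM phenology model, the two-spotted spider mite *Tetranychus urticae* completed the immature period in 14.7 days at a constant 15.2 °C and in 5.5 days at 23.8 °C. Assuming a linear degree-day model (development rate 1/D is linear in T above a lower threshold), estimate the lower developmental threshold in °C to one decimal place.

10.1 °C

Under the model K = D·(T − T_b), so D₁·(T₁ − T_b) = D₂·(T₂ − T_b).
14.7·(15.2 − T_b) = 5.5·(23.8 − T_b)
T_b = (14.7·15.2 − 5.5·23.8) / (14.7 − 5.5) = 92.54 / 9.2 = 10.059 °C ≈ 10.1 °C.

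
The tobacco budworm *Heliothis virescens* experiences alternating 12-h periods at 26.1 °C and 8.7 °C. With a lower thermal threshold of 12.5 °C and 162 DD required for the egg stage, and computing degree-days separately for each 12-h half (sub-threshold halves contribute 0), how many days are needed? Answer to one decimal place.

23.8 days

Day half: max(0, 26.1 − 12.5) × 0.5 = 13.6 × 0.5 = 6.80 DD.
Night half: max(0, 8.7 − 12.5) × 0.5 = 0.0 × 0.5 = 0.00 DD.
Per 24 h: 6.80 DD/day.
Duration = 162 / 6.80 = 23.824 ≈ 23.8 days.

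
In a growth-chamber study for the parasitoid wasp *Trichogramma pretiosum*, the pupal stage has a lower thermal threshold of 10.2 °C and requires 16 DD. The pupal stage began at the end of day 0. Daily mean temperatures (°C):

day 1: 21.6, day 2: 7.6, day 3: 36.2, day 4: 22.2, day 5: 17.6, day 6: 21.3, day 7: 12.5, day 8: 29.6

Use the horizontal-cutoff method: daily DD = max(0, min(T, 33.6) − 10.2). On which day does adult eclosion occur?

day 3

Daily DD above 10.2 °C (capped at 23.4): 11.4, 0.0, 23.4, 12.0, 7.4, 11.1, 2.3, 19.4.
Cumulative: 11.4, 11.4, 34.8, 46.8, 54.2, 65.3, 67.6, 87.0.
The total first reaches 16 DD on day 3.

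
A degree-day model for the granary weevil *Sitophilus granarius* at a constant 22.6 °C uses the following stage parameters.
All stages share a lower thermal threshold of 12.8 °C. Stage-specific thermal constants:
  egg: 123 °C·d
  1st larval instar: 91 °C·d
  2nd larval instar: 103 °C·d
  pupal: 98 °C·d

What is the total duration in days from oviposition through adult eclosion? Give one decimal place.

42.3 days

Daily accumulation at 22.6 °C = 22.6 − 12.8 = 9.8 DD/day.
Total K = 123 + 91 + 103 + 98 = 415 DD.
Total duration = 415 / 9.8 = 42.347 ≈ 42.3 days.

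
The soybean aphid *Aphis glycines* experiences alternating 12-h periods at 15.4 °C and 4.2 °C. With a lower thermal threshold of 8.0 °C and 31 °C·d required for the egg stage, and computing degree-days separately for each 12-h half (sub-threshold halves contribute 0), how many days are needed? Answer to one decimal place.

Day half: max(0, 15.4 − 8.0) × 0.5 = 7.4 × 0.5 = 3.70 DD.
Night half: max(0, 4.2 − 8.0) × 0.5 = 0.0 × 0.5 = 0.00 DD.
Per 24 h: 3.70 DD/day.
Duration = 31 / 3.70 = 8.378 ≈ 8.4 days.

8.4 days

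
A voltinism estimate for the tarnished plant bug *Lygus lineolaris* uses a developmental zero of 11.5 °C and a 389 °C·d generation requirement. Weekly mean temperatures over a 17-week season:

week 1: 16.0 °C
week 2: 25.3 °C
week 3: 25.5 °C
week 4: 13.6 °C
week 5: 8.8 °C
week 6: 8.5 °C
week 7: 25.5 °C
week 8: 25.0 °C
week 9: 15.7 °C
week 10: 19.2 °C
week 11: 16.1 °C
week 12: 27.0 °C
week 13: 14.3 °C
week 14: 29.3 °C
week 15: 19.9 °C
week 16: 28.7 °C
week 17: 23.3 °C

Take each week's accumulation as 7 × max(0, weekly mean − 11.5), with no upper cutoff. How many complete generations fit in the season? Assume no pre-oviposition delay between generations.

Weekly DD (7 × max(0, T̄ − 11.5)): 31.5, 96.6, 98.0, 14.7, 0.0, 0.0, 98.0, 94.5, 29.4, 53.9, 32.2, 108.5, 19.6, 124.6, 58.8, 120.4, 82.6.
Season total = 1063.3 DD.
Complete generations = ⌊1063.3 / 389⌋ = 2.

2 generations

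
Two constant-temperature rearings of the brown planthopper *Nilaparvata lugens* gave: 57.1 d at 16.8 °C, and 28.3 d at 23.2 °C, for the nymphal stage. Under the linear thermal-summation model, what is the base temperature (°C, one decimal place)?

Equal thermal constants: D₁(T₁ − T_b) = D₂(T₂ − T_b).
57.1·(16.8 − T_b) = 28.3·(23.2 − T_b)
T_b = (57.1·16.8 − 28.3·23.2) / (57.1 − 28.3) = 302.72 / 28.8 = 10.511 °C ≈ 10.5 °C.

10.5 °C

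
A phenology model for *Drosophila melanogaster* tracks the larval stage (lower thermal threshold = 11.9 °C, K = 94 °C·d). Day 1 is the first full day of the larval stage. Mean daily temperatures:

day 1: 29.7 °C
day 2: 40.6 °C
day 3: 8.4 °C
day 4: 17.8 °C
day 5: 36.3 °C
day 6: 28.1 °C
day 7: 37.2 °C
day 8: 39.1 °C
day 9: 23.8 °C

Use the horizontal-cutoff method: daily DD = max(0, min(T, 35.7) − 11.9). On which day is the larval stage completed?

Daily DD above 11.9 °C (capped at 23.8): 17.8, 23.8, 0.0, 5.9, 23.8, 16.2, 23.8, 23.8, 11.9.
Cumulative: 17.8, 41.6, 41.6, 47.5, 71.3, 87.5, 111.3, 135.1, 147.0.
The total first reaches 94 DD on day 7.

day 7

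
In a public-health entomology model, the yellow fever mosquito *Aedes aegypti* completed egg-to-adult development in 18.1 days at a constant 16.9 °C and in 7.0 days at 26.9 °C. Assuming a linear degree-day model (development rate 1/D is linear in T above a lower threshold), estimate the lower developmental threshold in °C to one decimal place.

10.6 °C

Under the model K = D·(T − T_b), so D₁·(T₁ − T_b) = D₂·(T₂ − T_b).
18.1·(16.9 − T_b) = 7.0·(26.9 − T_b)
T_b = (18.1·16.9 − 7.0·26.9) / (18.1 − 7.0) = 117.59 / 11.1 = 10.594 °C ≈ 10.6 °C.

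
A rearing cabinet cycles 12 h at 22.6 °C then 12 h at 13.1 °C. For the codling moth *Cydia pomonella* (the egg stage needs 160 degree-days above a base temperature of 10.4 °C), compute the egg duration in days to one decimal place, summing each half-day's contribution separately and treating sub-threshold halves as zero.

Day half: max(0, 22.6 − 10.4) × 0.5 = 12.2 × 0.5 = 6.10 DD.
Night half: max(0, 13.1 − 10.4) × 0.5 = 2.7 × 0.5 = 1.35 DD.
Per 24 h: 7.45 DD/day.
Duration = 160 / 7.45 = 21.477 ≈ 21.5 days.

21.5 days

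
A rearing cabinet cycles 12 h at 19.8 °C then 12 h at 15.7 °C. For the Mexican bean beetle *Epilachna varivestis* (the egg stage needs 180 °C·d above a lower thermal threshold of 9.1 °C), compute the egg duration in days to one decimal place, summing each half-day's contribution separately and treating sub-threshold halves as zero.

20.8 days

Day half: max(0, 19.8 − 9.1) × 0.5 = 10.7 × 0.5 = 5.35 DD.
Night half: max(0, 15.7 − 9.1) × 0.5 = 6.6 × 0.5 = 3.30 DD.
Per 24 h: 8.65 DD/day.
Duration = 180 / 8.65 = 20.809 ≈ 20.8 days.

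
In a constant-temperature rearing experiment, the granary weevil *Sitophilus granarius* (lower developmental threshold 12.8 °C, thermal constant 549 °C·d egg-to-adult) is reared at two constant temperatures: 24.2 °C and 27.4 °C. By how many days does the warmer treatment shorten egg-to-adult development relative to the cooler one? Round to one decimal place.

10.6 days

At 24.2 °C: 549 / (24.2 − 12.8) = 549 / 11.4 = 48.158 d.
At 27.4 °C: 549 / (27.4 − 12.8) = 549 / 14.6 = 37.603 d.
Difference = |48.158 − 37.603| = 10.555 ≈ 10.6 days.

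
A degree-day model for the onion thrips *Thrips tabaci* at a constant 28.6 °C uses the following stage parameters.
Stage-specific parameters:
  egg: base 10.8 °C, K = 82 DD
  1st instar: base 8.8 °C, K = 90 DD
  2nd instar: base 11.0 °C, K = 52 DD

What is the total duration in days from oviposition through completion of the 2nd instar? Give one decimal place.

egg: 82 / (28.6 − 10.8) = 82 / 17.8 = 4.607 d.
1st instar: 90 / (28.6 − 8.8) = 90 / 19.8 = 4.545 d.
2nd instar: 52 / (28.6 − 11.0) = 52 / 17.6 = 2.955 d.
Sum = 12.107 ≈ 12.1 days.

12.1 days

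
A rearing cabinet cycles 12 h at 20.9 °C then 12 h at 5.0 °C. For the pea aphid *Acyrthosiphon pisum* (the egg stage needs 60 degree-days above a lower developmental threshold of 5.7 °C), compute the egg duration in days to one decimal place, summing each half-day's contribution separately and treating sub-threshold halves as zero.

Day half: max(0, 20.9 − 5.7) × 0.5 = 15.2 × 0.5 = 7.60 DD.
Night half: max(0, 5.0 − 5.7) × 0.5 = 0.0 × 0.5 = 0.00 DD.
Per 24 h: 7.60 DD/day.
Duration = 60 / 7.60 = 7.895 ≈ 7.9 days.

7.9 days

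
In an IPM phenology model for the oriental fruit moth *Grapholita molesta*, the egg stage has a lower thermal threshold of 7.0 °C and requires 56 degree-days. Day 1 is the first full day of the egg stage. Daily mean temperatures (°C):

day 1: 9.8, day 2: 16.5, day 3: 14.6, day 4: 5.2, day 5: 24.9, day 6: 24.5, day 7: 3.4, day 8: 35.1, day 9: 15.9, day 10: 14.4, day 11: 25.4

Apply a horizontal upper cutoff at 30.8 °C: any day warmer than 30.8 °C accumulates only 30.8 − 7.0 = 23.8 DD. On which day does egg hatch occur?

day 8

Daily DD above 7.0 °C (capped at 23.8): 2.8, 9.5, 7.6, 0.0, 17.9, 17.5, 0.0, 23.8, 8.9, 7.4, 18.4.
Cumulative: 2.8, 12.3, 19.9, 19.9, 37.8, 55.3, 55.3, 79.1, 88.0, 95.4, 113.8.
The total first reaches 56 DD on day 8.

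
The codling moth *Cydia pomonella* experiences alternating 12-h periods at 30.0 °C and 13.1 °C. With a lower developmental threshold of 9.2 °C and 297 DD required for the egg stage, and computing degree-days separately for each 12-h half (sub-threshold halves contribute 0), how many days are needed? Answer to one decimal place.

Day half: max(0, 30.0 − 9.2) × 0.5 = 20.8 × 0.5 = 10.40 DD.
Night half: max(0, 13.1 − 9.2) × 0.5 = 3.9 × 0.5 = 1.95 DD.
Per 24 h: 12.35 DD/day.
Duration = 297 / 12.35 = 24.049 ≈ 24.0 days.

24.0 days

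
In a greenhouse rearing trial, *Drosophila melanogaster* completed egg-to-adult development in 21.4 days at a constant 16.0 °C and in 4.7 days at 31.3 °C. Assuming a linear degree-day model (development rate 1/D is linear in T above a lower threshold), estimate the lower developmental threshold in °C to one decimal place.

11.7 °C

Under the model K = D·(T − T_b), so D₁·(T₁ − T_b) = D₂·(T₂ − T_b).
21.4·(16.0 − T_b) = 4.7·(31.3 − T_b)
T_b = (21.4·16.0 − 4.7·31.3) / (21.4 − 4.7) = 195.29 / 16.7 = 11.694 °C ≈ 11.7 °C.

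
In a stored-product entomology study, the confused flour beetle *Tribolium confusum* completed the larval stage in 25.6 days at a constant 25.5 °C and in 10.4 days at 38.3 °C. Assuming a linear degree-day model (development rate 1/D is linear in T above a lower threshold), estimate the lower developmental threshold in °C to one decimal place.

Under the model K = D·(T − T_b), so D₁·(T₁ − T_b) = D₂·(T₂ − T_b).
25.6·(25.5 − T_b) = 10.4·(38.3 − T_b)
T_b = (25.6·25.5 − 10.4·38.3) / (25.6 − 10.4) = 254.48 / 15.2 = 16.742 °C ≈ 16.7 °C.

16.7 °C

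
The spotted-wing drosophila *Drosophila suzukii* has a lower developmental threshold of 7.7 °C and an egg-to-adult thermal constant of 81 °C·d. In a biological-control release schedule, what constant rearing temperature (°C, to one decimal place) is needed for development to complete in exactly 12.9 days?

14.0 °C

Required daily accumulation = 81 / 12.9 = 6.279 DD/day.
T = T_base + 6.279 = 7.7 + 6.279 = 13.979 ≈ 14.0 °C.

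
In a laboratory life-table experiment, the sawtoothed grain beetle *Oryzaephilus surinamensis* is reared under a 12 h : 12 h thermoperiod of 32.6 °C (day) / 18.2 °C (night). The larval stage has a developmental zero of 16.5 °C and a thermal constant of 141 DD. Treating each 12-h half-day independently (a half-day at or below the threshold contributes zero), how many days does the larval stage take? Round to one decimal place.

15.8 days

Day half: max(0, 32.6 − 16.5) × 0.5 = 16.1 × 0.5 = 8.05 DD.
Night half: max(0, 18.2 − 16.5) × 0.5 = 1.7 × 0.5 = 0.85 DD.
Per 24 h: 8.90 DD/day.
Duration = 141 / 8.90 = 15.843 ≈ 15.8 days.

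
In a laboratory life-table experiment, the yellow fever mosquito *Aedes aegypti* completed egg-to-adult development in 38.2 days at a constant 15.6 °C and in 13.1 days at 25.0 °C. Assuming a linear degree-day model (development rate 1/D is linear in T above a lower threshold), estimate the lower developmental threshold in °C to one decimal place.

Under the model K = D·(T − T_b), so D₁·(T₁ − T_b) = D₂·(T₂ − T_b).
38.2·(15.6 − T_b) = 13.1·(25.0 − T_b)
T_b = (38.2·15.6 − 13.1·25.0) / (38.2 − 13.1) = 268.42 / 25.1 = 10.694 °C ≈ 10.7 °C.

10.7 °C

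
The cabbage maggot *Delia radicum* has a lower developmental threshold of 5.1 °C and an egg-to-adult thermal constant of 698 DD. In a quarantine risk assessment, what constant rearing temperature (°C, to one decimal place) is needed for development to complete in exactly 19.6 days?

40.7 °C

Required daily accumulation = 698 / 19.6 = 35.612 DD/day.
T = T_base + 35.612 = 5.1 + 35.612 = 40.712 ≈ 40.7 °C.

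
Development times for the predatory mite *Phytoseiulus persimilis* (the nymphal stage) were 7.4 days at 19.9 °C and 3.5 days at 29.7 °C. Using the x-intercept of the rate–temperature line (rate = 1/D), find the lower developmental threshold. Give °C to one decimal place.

Under the model K = D·(T − T_b), so D₁·(T₁ − T_b) = D₂·(T₂ − T_b).
7.4·(19.9 − T_b) = 3.5·(29.7 − T_b)
T_b = (7.4·19.9 − 3.5·29.7) / (7.4 − 3.5) = 43.31 / 3.9 = 11.105 °C ≈ 11.1 °C.

11.1 °C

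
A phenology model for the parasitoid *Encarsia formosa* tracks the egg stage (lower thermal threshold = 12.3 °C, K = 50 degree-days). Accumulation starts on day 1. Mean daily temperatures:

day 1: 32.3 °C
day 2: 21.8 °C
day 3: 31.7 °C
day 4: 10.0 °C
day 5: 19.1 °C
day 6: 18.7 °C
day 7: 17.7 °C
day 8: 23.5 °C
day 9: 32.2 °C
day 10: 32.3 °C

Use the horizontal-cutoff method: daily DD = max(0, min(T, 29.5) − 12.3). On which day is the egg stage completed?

Daily DD above 12.3 °C (capped at 17.2): 17.2, 9.5, 17.2, 0.0, 6.8, 6.4, 5.4, 11.2, 17.2, 17.2.
Cumulative: 17.2, 26.7, 43.9, 43.9, 50.7, 57.1, 62.5, 73.7, 90.9, 108.1.
The total first reaches 50 DD on day 5.

day 5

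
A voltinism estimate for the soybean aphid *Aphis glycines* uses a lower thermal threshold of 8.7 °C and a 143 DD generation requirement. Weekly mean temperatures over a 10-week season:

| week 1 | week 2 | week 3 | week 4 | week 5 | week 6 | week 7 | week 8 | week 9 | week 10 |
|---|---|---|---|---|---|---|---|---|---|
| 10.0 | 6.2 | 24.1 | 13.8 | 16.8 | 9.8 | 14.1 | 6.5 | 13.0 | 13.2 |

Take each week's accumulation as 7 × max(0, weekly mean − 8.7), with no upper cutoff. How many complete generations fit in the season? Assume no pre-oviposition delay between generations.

Weekly DD (7 × max(0, T̄ − 8.7)): 9.1, 0.0, 107.8, 35.7, 56.7, 7.7, 37.8, 0.0, 30.1, 31.5.
Season total = 316.4 DD.
Complete generations = ⌊316.4 / 143⌋ = 2.

2 generations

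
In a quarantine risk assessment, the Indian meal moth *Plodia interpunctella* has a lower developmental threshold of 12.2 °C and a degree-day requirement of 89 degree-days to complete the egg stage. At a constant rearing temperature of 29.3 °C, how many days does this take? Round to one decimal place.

5.2 days

Daily accumulation = 29.3 − 12.2 = 17.1 DD/day.
Duration = 89 / 17.1 = 5.205 ≈ 5.2 days.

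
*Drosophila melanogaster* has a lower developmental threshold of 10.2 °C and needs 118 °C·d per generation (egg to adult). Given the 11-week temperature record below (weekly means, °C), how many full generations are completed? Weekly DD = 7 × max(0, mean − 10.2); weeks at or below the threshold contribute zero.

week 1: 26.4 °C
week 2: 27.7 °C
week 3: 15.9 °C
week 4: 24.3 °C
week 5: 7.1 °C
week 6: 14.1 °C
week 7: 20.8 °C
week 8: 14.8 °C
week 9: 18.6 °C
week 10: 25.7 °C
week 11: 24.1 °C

6 generations

Weekly DD (7 × max(0, T̄ − 10.2)): 113.4, 122.5, 39.9, 98.7, 0.0, 27.3, 74.2, 32.2, 58.8, 108.5, 97.3.
Season total = 772.8 DD.
Complete generations = ⌊772.8 / 118⌋ = 6.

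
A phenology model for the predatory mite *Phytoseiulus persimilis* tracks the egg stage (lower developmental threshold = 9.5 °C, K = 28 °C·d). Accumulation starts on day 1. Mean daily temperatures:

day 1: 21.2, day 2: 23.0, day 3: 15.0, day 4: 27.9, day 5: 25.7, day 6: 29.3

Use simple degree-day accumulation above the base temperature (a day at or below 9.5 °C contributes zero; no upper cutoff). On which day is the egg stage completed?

day 3

Daily DD above 9.5 °C: 11.7, 13.5, 5.5, 18.4, 16.2, 19.8.
Cumulative: 11.7, 25.2, 30.7, 49.1, 65.3, 85.1.
The total first reaches 28 DD on day 3.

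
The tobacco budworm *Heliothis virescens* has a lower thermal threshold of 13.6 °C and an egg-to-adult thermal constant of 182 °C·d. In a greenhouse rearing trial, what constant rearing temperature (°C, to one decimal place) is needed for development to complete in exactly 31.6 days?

Required daily accumulation = 182 / 31.6 = 5.759 DD/day.
T = T_base + 5.759 = 13.6 + 5.759 = 19.359 ≈ 19.4 °C.

19.4 °C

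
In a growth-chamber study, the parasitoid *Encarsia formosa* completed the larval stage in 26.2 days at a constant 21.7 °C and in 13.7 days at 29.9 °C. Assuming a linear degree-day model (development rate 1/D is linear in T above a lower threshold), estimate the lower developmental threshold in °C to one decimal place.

Linear rate model ⇒ the product D·(T − T_b) is constant across temperatures.
26.2·(21.7 − T_b) = 13.7·(29.9 − T_b)
T_b = (26.2·21.7 − 13.7·29.9) / (26.2 − 13.7) = 158.91 / 12.5 = 12.713 °C ≈ 12.7 °C.

12.7 °C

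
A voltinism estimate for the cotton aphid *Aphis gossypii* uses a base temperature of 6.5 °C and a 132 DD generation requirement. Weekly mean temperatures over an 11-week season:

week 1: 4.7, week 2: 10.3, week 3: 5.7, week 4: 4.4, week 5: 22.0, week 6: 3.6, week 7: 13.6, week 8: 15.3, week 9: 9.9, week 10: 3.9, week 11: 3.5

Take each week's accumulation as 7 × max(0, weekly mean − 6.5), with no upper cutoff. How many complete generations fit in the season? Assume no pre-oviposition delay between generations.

2 generations

Weekly DD (7 × max(0, T̄ − 6.5)): 0.0, 26.6, 0.0, 0.0, 108.5, 0.0, 49.7, 61.6, 23.8, 0.0, 0.0.
Season total = 270.2 DD.
Complete generations = ⌊270.2 / 132⌋ = 2.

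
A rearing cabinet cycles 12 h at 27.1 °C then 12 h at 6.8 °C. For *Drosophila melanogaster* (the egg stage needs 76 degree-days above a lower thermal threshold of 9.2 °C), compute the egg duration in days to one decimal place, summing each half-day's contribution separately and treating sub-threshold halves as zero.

8.5 days

Day half: max(0, 27.1 − 9.2) × 0.5 = 17.9 × 0.5 = 8.95 DD.
Night half: max(0, 6.8 − 9.2) × 0.5 = 0.0 × 0.5 = 0.00 DD.
Per 24 h: 8.95 DD/day.
Duration = 76 / 8.95 = 8.492 ≈ 8.5 days.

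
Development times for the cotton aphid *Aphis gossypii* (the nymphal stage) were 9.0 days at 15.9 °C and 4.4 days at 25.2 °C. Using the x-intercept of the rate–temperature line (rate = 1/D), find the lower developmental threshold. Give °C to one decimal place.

7.0 °C

Linear rate model ⇒ the product D·(T − T_b) is constant across temperatures.
9.0·(15.9 − T_b) = 4.4·(25.2 − T_b)
T_b = (9.0·15.9 − 4.4·25.2) / (9.0 − 4.4) = 32.22 / 4.6 = 7.004 °C ≈ 7.0 °C.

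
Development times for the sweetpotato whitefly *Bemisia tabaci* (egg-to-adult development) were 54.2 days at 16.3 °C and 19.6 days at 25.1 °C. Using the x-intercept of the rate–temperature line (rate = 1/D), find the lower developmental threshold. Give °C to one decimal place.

Equal thermal constants: D₁(T₁ − T_b) = D₂(T₂ − T_b).
54.2·(16.3 − T_b) = 19.6·(25.1 − T_b)
T_b = (54.2·16.3 − 19.6·25.1) / (54.2 − 19.6) = 391.50 / 34.6 = 11.315 °C ≈ 11.3 °C.

11.3 °C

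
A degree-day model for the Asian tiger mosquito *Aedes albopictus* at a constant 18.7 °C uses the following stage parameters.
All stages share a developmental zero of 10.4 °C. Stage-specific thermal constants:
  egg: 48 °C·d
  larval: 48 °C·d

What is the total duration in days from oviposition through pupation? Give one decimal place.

11.6 days

Daily accumulation at 18.7 °C = 18.7 − 10.4 = 8.3 DD/day.
Total K = 48 + 48 = 96 DD.
Total duration = 96 / 8.3 = 11.566 ≈ 11.6 days.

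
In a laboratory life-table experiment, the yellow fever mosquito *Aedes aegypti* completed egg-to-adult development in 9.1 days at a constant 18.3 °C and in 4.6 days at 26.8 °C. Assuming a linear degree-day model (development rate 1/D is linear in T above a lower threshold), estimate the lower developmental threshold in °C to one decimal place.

Equal thermal constants: D₁(T₁ − T_b) = D₂(T₂ − T_b).
9.1·(18.3 − T_b) = 4.6·(26.8 − T_b)
T_b = (9.1·18.3 − 4.6·26.8) / (9.1 − 4.6) = 43.25 / 4.5 = 9.611 °C ≈ 9.6 °C.

9.6 °C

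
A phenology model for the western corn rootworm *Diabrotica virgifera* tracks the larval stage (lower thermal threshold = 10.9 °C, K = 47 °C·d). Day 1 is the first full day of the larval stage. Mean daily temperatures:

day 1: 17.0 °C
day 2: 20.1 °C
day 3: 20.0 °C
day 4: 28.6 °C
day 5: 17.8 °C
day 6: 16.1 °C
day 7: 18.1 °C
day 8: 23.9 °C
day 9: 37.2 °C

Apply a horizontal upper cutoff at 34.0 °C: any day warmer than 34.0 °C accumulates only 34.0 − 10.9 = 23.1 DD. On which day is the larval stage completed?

day 5

Daily DD above 10.9 °C (capped at 23.1): 6.1, 9.2, 9.1, 17.7, 6.9, 5.2, 7.2, 13.0, 23.1.
Cumulative: 6.1, 15.3, 24.4, 42.1, 49.0, 54.2, 61.4, 74.4, 97.5.
The total first reaches 47 DD on day 5.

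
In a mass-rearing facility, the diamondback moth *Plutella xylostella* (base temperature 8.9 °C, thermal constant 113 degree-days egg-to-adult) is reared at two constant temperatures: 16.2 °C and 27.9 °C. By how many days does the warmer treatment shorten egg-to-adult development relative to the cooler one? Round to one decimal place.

9.5 days

At 16.2 °C: 113 / (16.2 − 8.9) = 113 / 7.3 = 15.479 d.
At 27.9 °C: 113 / (27.9 − 8.9) = 113 / 19.0 = 5.947 d.
Difference = |15.479 − 5.947| = 9.532 ≈ 9.5 days.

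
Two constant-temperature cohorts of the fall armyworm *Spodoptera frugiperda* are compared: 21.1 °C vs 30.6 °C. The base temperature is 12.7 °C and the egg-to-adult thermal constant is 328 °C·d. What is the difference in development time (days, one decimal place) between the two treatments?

At 21.1 °C: 328 / (21.1 − 12.7) = 328 / 8.4 = 39.048 d.
At 30.6 °C: 328 / (30.6 − 12.7) = 328 / 17.9 = 18.324 d.
Difference = |39.048 − 18.324| = 20.724 ≈ 20.7 days.

20.7 days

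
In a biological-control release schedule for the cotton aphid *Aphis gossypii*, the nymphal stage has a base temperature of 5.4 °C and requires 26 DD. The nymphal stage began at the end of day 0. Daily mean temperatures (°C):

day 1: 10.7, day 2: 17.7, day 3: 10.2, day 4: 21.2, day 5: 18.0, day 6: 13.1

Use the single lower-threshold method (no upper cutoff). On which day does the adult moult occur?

Daily DD above 5.4 °C: 5.3, 12.3, 4.8, 15.8, 12.6, 7.7.
Cumulative: 5.3, 17.6, 22.4, 38.2, 50.8, 58.5.
The total first reaches 26 DD on day 4.

day 4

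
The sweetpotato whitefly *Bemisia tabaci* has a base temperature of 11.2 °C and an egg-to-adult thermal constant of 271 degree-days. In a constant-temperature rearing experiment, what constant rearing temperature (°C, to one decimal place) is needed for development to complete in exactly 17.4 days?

26.8 °C

Required daily accumulation = 271 / 17.4 = 15.575 DD/day.
T = T_base + 15.575 = 11.2 + 15.575 = 26.775 ≈ 26.8 °C.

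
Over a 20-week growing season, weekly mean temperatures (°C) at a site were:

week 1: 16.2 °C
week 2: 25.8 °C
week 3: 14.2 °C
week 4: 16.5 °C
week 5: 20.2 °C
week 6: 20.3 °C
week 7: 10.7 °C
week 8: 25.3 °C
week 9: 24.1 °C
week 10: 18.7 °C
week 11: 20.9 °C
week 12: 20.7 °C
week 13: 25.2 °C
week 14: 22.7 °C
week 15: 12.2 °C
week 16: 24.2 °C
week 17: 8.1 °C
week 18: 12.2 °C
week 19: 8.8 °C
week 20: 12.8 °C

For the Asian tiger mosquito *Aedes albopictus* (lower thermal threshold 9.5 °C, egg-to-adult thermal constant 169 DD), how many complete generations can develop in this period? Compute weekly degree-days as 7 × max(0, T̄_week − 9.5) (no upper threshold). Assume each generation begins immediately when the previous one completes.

Weekly DD (7 × max(0, T̄ − 9.5)): 46.9, 114.1, 32.9, 49.0, 74.9, 75.6, 8.4, 110.6, 102.2, 64.4, 79.8, 78.4, 109.9, 92.4, 18.9, 102.9, 0.0, 18.9, 0.0, 23.1.
Season total = 1203.3 DD.
Complete generations = ⌊1203.3 / 169⌋ = 7.

7 generations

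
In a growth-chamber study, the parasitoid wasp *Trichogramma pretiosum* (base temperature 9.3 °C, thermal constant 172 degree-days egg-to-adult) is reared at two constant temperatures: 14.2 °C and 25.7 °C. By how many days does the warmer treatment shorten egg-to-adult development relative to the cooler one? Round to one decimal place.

At 14.2 °C: 172 / (14.2 − 9.3) = 172 / 4.9 = 35.102 d.
At 25.7 °C: 172 / (25.7 − 9.3) = 172 / 16.4 = 10.488 d.
Difference = |35.102 − 10.488| = 24.614 ≈ 24.6 days.

24.6 days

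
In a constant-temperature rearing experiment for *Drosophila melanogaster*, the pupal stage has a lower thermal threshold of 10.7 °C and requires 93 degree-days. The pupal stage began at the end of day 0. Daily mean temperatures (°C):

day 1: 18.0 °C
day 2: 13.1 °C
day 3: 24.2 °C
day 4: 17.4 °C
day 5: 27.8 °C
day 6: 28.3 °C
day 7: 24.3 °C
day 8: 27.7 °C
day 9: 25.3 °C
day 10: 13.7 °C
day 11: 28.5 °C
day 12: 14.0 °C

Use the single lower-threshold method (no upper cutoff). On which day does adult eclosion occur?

day 8

Daily DD above 10.7 °C: 7.3, 2.4, 13.5, 6.7, 17.1, 17.6, 13.6, 17.0, 14.6, 3.0, 17.8, 3.3.
Cumulative: 7.3, 9.7, 23.2, 29.9, 47.0, 64.6, 78.2, 95.2, 109.8, 112.8, 130.6, 133.9.
The total first reaches 93 DD on day 8.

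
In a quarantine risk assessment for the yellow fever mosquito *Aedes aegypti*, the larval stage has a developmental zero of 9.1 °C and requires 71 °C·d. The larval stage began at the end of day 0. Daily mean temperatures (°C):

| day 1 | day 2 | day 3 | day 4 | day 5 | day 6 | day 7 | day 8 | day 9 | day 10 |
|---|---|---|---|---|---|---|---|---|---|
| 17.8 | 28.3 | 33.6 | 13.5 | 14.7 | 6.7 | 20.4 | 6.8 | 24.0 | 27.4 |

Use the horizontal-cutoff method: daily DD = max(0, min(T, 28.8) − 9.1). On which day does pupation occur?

day 9

Daily DD above 9.1 °C (capped at 19.7): 8.7, 19.2, 19.7, 4.4, 5.6, 0.0, 11.3, 0.0, 14.9, 18.3.
Cumulative: 8.7, 27.9, 47.6, 52.0, 57.6, 57.6, 68.9, 68.9, 83.8, 102.1.
The total first reaches 71 DD on day 9.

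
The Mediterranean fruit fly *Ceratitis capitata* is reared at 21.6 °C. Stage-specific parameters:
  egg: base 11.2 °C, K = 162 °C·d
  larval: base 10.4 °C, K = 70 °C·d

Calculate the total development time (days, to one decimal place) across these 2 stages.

egg: 162 / (21.6 − 11.2) = 162 / 10.4 = 15.577 d.
larval: 70 / (21.6 − 10.4) = 70 / 11.2 = 6.250 d.
Sum = 21.827 ≈ 21.8 days.

21.8 days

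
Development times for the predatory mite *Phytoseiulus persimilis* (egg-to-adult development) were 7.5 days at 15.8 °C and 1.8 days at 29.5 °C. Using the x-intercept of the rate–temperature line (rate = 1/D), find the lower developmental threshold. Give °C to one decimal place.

Equal thermal constants: D₁(T₁ − T_b) = D₂(T₂ − T_b).
7.5·(15.8 − T_b) = 1.8·(29.5 − T_b)
T_b = (7.5·15.8 − 1.8·29.5) / (7.5 − 1.8) = 65.40 / 5.7 = 11.474 °C ≈ 11.5 °C.

11.5 °C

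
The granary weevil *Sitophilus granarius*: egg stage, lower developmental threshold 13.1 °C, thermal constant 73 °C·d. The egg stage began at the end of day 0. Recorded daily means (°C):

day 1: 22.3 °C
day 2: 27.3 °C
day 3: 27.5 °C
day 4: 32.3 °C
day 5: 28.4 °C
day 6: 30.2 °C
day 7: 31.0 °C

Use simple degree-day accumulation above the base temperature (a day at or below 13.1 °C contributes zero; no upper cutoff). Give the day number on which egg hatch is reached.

Daily DD above 13.1 °C: 9.2, 14.2, 14.4, 19.2, 15.3, 17.1, 17.9.
Cumulative: 9.2, 23.4, 37.8, 57.0, 72.3, 89.4, 107.3.
The total first reaches 73 DD on day 6.

day 6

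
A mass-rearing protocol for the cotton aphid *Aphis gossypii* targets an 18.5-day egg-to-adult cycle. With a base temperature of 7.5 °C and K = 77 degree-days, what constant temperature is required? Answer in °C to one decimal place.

Required daily accumulation = 77 / 18.5 = 4.162 DD/day.
T = T_base + 4.162 = 7.5 + 4.162 = 11.662 ≈ 11.7 °C.

11.7 °C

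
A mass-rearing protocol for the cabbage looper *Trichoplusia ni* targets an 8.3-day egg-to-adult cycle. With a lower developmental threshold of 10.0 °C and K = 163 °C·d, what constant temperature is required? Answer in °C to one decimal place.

29.6 °C

Required daily accumulation = 163 / 8.3 = 19.639 DD/day.
T = T_base + 19.639 = 10.0 + 19.639 = 29.639 ≈ 29.6 °C.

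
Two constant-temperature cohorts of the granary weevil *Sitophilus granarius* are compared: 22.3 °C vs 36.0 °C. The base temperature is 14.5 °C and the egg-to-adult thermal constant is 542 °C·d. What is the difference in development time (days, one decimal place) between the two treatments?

44.3 days

At 22.3 °C: 542 / (22.3 − 14.5) = 542 / 7.8 = 69.487 d.
At 36.0 °C: 542 / (36.0 − 14.5) = 542 / 21.5 = 25.209 d.
Difference = |69.487 − 25.209| = 44.278 ≈ 44.3 days.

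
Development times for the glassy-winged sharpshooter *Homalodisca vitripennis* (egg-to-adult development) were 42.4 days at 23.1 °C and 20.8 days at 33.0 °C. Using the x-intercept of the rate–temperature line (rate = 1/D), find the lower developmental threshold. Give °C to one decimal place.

Linear rate model ⇒ the product D·(T − T_b) is constant across temperatures.
42.4·(23.1 − T_b) = 20.8·(33.0 − T_b)
T_b = (42.4·23.1 − 20.8·33.0) / (42.4 − 20.8) = 293.04 / 21.6 = 13.567 °C ≈ 13.6 °C.

13.6 °C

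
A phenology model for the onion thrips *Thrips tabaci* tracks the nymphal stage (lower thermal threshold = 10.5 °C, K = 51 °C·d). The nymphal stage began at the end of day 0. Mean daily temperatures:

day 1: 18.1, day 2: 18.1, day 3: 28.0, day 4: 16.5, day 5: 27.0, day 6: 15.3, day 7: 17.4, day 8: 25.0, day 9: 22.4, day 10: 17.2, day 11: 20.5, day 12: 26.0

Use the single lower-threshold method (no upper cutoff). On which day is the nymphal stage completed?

day 5

Daily DD above 10.5 °C: 7.6, 7.6, 17.5, 6.0, 16.5, 4.8, 6.9, 14.5, 11.9, 6.7, 10.0, 15.5.
Cumulative: 7.6, 15.2, 32.7, 38.7, 55.2, 60.0, 66.9, 81.4, 93.3, 100.0, 110.0, 125.5.
The total first reaches 51 DD on day 5.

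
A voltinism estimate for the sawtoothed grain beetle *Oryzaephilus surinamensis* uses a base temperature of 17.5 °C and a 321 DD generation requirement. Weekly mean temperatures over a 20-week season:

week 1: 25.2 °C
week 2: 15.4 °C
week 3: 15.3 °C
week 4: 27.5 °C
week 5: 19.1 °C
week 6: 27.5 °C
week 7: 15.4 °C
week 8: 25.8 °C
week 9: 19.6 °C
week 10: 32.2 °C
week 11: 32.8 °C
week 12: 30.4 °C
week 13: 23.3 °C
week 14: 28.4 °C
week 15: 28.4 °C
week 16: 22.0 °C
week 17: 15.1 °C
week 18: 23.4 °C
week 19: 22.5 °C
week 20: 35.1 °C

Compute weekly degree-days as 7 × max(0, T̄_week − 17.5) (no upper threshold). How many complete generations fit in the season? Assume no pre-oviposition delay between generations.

Weekly DD (7 × max(0, T̄ − 17.5)): 53.9, 0.0, 0.0, 70.0, 11.2, 70.0, 0.0, 58.1, 14.7, 102.9, 107.1, 90.3, 40.6, 76.3, 76.3, 31.5, 0.0, 41.3, 35.0, 123.2.
Season total = 1002.4 DD.
Complete generations = ⌊1002.4 / 321⌋ = 3.

3 generations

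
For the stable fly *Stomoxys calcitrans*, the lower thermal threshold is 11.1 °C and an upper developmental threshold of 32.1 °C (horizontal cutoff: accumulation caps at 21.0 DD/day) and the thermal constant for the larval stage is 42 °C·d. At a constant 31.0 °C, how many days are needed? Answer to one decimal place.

2.1 days

Daily accumulation = 31.0 − 11.1 = 19.9 DD/day.
Duration = 42 / 19.9 = 2.111 ≈ 2.1 days.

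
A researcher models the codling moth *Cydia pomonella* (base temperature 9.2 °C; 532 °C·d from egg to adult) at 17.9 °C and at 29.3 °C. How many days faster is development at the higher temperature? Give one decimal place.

At 17.9 °C: 532 / (17.9 − 9.2) = 532 / 8.7 = 61.149 d.
At 29.3 °C: 532 / (29.3 − 9.2) = 532 / 20.1 = 26.468 d.
Difference = |61.149 − 26.468| = 34.682 ≈ 34.7 days.

34.7 days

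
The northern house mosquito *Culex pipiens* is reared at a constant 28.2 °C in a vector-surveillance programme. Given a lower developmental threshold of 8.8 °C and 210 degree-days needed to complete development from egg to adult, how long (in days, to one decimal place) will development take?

10.8 days

Daily accumulation = 28.2 − 8.8 = 19.4 DD/day.
Duration = 210 / 19.4 = 10.825 ≈ 10.8 days.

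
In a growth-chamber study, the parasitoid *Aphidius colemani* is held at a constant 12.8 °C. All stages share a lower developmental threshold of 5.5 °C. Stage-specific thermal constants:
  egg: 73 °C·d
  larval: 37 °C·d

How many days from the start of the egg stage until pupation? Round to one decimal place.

Daily accumulation at 12.8 °C = 12.8 − 5.5 = 7.3 DD/day.
Total K = 73 + 37 = 110 DD.
Total duration = 110 / 7.3 = 15.068 ≈ 15.1 days.

15.1 days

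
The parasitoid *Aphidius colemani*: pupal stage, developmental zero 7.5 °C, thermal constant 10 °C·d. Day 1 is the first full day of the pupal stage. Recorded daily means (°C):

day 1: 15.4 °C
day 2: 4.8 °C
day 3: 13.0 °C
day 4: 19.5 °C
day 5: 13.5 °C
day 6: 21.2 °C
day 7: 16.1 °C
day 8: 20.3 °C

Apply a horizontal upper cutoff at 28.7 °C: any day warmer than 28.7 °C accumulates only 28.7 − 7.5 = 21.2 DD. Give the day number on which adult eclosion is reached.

day 3

Daily DD above 7.5 °C (capped at 21.2): 7.9, 0.0, 5.5, 12.0, 6.0, 13.7, 8.6, 12.8.
Cumulative: 7.9, 7.9, 13.4, 25.4, 31.4, 45.1, 53.7, 66.5.
The total first reaches 10 DD on day 3.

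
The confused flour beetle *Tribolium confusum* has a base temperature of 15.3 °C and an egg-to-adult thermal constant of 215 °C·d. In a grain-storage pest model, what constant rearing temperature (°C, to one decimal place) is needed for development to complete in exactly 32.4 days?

21.9 °C

Required daily accumulation = 215 / 32.4 = 6.636 DD/day.
T = T_base + 6.636 = 15.3 + 6.636 = 21.936 ≈ 21.9 °C.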